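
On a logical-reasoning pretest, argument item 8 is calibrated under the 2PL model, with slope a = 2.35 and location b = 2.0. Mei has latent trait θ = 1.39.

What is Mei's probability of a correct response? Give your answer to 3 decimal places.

0.193

P(θ) = 1 / (1 + exp(−a(θ − b)))
Exponent: 2.35 × (1.39 − 2.0) = -1.4335
1/(1 + e^{1.4335}) = 0.1926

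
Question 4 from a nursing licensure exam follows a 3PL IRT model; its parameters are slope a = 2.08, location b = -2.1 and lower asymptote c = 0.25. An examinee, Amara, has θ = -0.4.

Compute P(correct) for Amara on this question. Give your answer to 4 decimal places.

P(θ) = c + (1 − c) · 1 / (1 + exp(−a(θ − b)))
Exponent: 2.08 × (-0.4 − (-2.1)) = 3.5360
1/(1 + e^{-3.5360}) = 0.9717
P = 0.25 + 0.75 × 0.9717 = 0.9788

0.9788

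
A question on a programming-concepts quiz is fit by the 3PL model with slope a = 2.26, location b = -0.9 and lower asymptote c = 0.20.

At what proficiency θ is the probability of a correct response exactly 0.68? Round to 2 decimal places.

P(θ) = c + (1 − c) · 1 / (1 + exp(−a(θ − b)))
Remove guessing floor: (0.68 − 0.20)/(1 − 0.20) = 0.6000
logit = ln(0.6000/0.4000) = 0.4055
θ = b + logit/(a) = -0.9 + 0.4055/2.2600 = -0.7206

-0.72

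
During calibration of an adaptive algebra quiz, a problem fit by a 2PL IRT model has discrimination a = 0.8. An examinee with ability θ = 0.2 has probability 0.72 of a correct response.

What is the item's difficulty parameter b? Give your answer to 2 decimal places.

P(θ) = 1 / (1 + exp(−a(θ − b)))
logit(0.72) = ln(0.72/0.28) = 0.9445
b = θ − logit/(a) = 0.2 − 0.9445/0.8000 = -0.9806

-0.98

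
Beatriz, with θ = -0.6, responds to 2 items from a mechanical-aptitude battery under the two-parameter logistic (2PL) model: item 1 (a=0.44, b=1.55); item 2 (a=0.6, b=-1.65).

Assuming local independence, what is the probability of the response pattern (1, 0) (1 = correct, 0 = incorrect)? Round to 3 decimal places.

P(θ) = 1 / (1 + exp(−a(θ − b)))
P_1 = 1/(1+e^{0.9460}) = 0.2797
P_2 = 1/(1+e^{-0.6300}) = 0.6525
L = P_1 × (1−P_2) = 0.2797 × 0.3475 = 0.09720

0.097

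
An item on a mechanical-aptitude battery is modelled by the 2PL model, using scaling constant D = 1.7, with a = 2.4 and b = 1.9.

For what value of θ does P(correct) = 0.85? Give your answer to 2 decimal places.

2.33

P(θ) = 1 / (1 + exp(−D·a(θ − b)))
logit = ln(0.8500/0.1500) = 1.7346
θ = b + logit/(1.7·a) = 1.9 + 1.7346/4.0800 = 2.3251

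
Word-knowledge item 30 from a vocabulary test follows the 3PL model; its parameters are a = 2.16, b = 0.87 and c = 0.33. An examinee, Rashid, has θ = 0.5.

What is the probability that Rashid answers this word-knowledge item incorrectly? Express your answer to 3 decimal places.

P(θ) = c + (1 − c) · 1 / (1 + exp(−a(θ − b)))
Exponent: 2.16 × (0.5 − 0.87) = -0.7992
1/(1 + e^{0.7992}) = 0.3102
P = 0.33 + 0.67 × 0.3102 = 0.5378
P(incorrect) = 1 − 0.5378 = 0.4622

0.462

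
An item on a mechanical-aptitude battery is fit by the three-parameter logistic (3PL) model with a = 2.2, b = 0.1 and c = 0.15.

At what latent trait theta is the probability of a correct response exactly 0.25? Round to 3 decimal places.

-0.816

P(theta) = c + (1 − c) · 1 / (1 + exp(−a(theta − b)))
Remove guessing floor: (0.25 − 0.15)/(1 − 0.15) = 0.1176
logit = ln(0.1176/0.8824) = -2.0149
theta = b + logit/(a) = 0.1 + (-2.0149)/2.2000 = -0.8159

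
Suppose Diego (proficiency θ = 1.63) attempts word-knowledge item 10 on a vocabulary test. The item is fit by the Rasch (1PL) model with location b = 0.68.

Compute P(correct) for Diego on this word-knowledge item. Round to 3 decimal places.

P(θ) = 1 / (1 + exp(−(θ − b)))
Exponent: (1.63 − 0.68) = 0.9500
1/(1 + e^{-0.9500}) = 0.7211
P = 0.7211

0.721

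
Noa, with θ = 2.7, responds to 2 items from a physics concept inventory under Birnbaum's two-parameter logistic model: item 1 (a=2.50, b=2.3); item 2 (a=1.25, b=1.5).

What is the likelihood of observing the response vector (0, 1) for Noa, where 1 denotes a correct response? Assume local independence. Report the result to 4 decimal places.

P(θ) = 1 / (1 + exp(−a(θ − b)))
P_1 = 1/(1+e^{-1.0000}) = 0.7311
P_2 = 1/(1+e^{-1.5000}) = 0.8176
L = (1−P_1) × P_2 = 0.2689 × 0.8176 = 0.21988

0.2199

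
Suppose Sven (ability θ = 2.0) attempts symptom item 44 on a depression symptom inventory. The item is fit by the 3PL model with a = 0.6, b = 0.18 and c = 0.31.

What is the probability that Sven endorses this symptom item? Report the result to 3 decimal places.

P(θ) = c + (1 − c) · 1 / (1 + exp(−a(θ − b)))
Exponent: 0.6 × (2.0 − 0.18) = 1.0920
1/(1 + e^{-1.0920}) = 0.7488
P = 0.31 + 0.69 × 0.7488 = 0.8266

0.827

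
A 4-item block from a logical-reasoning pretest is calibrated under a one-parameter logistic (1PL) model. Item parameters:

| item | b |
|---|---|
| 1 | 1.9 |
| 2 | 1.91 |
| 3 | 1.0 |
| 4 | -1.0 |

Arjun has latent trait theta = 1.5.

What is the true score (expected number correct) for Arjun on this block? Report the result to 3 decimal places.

2.347

P(theta) = 1 / (1 + exp(−(theta − b)))
P_1 = 1/(1+e^{0.4000}) = 0.4013
P_2 = 1/(1+e^{0.4100}) = 0.3989
P_3 = 1/(1+e^{-0.5000}) = 0.6225
P_4 = 1/(1+e^{-2.5000}) = 0.9241
E[score] = 0.4013 + 0.3989 + 0.6225 + 0.9241 = 2.3468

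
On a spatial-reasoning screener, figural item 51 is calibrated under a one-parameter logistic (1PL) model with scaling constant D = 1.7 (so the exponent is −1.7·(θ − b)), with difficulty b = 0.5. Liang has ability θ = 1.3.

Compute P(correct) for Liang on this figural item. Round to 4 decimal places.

0.7958

P(θ) = 1 / (1 + exp(−D·(θ − b)))
Exponent: 1.7 × (1.3 − 0.5) = 1.3600
1/(1 + e^{-1.3600}) = 0.7958
P = 0.7958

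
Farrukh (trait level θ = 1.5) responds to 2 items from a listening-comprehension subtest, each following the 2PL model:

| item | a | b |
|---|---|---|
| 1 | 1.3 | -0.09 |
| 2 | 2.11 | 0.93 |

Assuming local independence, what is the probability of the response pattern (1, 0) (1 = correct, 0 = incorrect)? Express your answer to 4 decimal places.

P(θ) = 1 / (1 + exp(−a(θ − b)))
P_1 = 1/(1+e^{-2.0670}) = 0.8877
P_2 = 1/(1+e^{-1.2027}) = 0.7690
L = P_1 × (1−P_2) = 0.8877 × 0.2310 = 0.20504

0.2050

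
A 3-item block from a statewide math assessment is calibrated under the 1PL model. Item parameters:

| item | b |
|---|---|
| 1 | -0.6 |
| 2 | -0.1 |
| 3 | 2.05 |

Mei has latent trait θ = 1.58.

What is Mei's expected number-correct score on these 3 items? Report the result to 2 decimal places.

P(θ) = 1 / (1 + exp(−(θ − b)))
P_1 = 1/(1+e^{-2.1800}) = 0.8984
P_2 = 1/(1+e^{-1.6800}) = 0.8429
P_3 = 1/(1+e^{0.4700}) = 0.3846
E[score] = 0.8984 + 0.8429 + 0.3846 = 2.1260

2.13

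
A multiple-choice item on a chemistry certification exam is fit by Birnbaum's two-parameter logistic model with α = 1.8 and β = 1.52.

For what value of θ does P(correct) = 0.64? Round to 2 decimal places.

1.84

P(θ) = 1 / (1 + exp(−α(θ − β)))
logit = ln(0.6400/0.3600) = 0.5754
θ = β + logit/(α) = 1.52 + 0.5754/1.8000 = 1.8396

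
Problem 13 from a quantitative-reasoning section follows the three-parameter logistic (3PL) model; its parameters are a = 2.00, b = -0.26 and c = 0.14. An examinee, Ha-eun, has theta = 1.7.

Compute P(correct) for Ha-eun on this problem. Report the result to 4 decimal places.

P(theta) = c + (1 − c) · 1 / (1 + exp(−a(theta − b)))
Exponent: 2.00 × (1.7 − (-0.26)) = 3.9200
1/(1 + e^{-3.9200}) = 0.9805
P = 0.14 + 0.86 × 0.9805 = 0.9833

0.9833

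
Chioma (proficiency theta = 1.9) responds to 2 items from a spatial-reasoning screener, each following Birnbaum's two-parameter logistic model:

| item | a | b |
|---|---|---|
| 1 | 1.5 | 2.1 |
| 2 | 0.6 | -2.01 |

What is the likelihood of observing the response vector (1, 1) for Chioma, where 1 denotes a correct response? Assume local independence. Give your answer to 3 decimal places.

P(theta) = 1 / (1 + exp(−a(theta − b)))
P_1 = 1/(1+e^{0.3000}) = 0.4256
P_2 = 1/(1+e^{-2.3460}) = 0.9126
L = P_1 × P_2 = 0.4256 × 0.9126 = 0.38837

0.388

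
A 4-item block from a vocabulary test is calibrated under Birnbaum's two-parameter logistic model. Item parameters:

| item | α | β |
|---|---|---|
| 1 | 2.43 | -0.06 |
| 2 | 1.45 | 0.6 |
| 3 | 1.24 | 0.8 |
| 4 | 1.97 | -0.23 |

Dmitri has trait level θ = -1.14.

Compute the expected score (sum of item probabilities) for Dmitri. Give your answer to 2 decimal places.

P(θ) = 1 / (1 + exp(−α(θ − β)))
P_1 = 1/(1+e^{2.6244}) = 0.0676
P_2 = 1/(1+e^{2.5230}) = 0.0743
P_3 = 1/(1+e^{2.4056}) = 0.0827
P_4 = 1/(1+e^{1.7927}) = 0.1427
E[score] = 0.0676 + 0.0743 + 0.0827 + 0.1427 = 0.3673

0.37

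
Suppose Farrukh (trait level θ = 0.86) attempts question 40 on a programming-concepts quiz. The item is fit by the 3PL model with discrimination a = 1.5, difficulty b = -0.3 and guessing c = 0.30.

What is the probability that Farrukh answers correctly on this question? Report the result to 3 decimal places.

P(θ) = c + (1 − c) · 1 / (1 + exp(−a(θ − b)))
Exponent: 1.5 × (0.86 − (-0.3)) = 1.7400
1/(1 + e^{-1.7400}) = 0.8507
P = 0.30 + 0.70 × 0.8507 = 0.8955

0.895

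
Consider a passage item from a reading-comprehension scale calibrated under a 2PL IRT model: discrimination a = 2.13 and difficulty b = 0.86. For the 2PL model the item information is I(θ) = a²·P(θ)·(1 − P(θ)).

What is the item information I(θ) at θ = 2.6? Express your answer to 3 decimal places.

P = 1/(1+e^{-3.7062}) = 0.9760
P(1−P) = 0.9760 × 0.0240 = 0.0234
I = a² × P(1−P) = 2.13² × 0.0234 = 0.10619

0.106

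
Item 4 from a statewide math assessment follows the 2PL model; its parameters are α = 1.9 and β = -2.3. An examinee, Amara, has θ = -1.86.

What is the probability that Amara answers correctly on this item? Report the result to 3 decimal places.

0.698

P(θ) = 1 / (1 + exp(−α(θ − β)))
Exponent: 1.9 × (-1.86 − (-2.3)) = 0.8360
1/(1 + e^{-0.8360}) = 0.6976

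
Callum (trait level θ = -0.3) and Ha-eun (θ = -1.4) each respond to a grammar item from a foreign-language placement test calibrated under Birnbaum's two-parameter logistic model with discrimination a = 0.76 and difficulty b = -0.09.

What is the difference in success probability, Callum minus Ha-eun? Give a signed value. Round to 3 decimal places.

0.190

P(θ) = 1 / (1 + exp(−a(θ − b)))
P(Callum) = 0.4602  [exponent -0.1596]
P(Ha-eun) = 0.2698  [exponent -0.9956]
Difference = 0.4602 − 0.2698 = 0.1904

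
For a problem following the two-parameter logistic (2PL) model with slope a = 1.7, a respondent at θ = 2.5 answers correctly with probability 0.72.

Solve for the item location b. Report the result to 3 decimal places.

1.944

P(θ) = 1 / (1 + exp(−a(θ − b)))
logit(0.72) = ln(0.72/0.28) = 0.9445
b = θ − logit/(a) = 2.5 − 0.9445/1.7000 = 1.9444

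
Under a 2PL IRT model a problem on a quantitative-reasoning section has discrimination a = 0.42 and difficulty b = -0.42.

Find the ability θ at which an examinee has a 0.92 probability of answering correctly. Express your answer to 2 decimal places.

5.40

P(θ) = 1 / (1 + exp(−a(θ − b)))
logit = ln(0.9200/0.0800) = 2.4423
θ = b + logit/(a) = -0.42 + 2.4423/0.4200 = 5.3951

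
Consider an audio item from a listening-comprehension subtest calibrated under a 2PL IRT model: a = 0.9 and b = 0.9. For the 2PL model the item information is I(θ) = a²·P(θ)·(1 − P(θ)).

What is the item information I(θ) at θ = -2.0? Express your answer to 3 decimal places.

0.052

P = 1/(1+e^{2.6100}) = 0.0685
P(1−P) = 0.0685 × 0.9315 = 0.0638
I = a² × P(1−P) = 0.9² × 0.0638 = 0.05168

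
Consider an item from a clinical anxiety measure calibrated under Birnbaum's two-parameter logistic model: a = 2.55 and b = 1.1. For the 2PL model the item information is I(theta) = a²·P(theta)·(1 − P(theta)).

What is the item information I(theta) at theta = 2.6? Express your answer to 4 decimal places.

P = 1/(1+e^{-3.8250}) = 0.9786
P(1−P) = 0.9786 × 0.0214 = 0.0209
I = a² × P(1−P) = 2.55² × 0.0209 = 0.13588

0.1359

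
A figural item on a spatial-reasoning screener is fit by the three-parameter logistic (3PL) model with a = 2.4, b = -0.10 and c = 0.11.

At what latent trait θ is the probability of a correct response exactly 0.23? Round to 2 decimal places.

P(θ) = c + (1 − c) · 1 / (1 + exp(−a(θ − b)))
Remove guessing floor: (0.23 − 0.11)/(1 − 0.11) = 0.1348
logit = ln(0.1348/0.8652) = -1.8589
θ = b + logit/(a) = -0.10 + (-1.8589)/2.4000 = -0.8745

-0.87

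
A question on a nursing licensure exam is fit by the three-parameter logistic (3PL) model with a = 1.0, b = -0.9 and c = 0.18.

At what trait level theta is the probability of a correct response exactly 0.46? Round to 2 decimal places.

P(theta) = c + (1 − c) · 1 / (1 + exp(−a(theta − b)))
Remove guessing floor: (0.46 − 0.18)/(1 − 0.18) = 0.3415
logit = ln(0.3415/0.6585) = -0.6568
theta = b + logit/(a) = -0.9 + (-0.6568)/1.0000 = -1.5568

-1.56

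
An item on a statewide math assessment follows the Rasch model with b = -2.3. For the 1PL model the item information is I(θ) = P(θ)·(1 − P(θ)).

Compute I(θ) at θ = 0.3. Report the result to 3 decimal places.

0.064

P = 1/(1+e^{-2.6000}) = 0.9309
P(1−P) = 0.9309 × 0.0691 = 0.0644
I = P(1−P) = 0.06436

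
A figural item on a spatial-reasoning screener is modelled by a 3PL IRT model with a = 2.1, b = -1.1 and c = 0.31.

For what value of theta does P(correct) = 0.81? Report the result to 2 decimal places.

P(theta) = c + (1 − c) · 1 / (1 + exp(−a(theta − b)))
Remove guessing floor: (0.81 − 0.31)/(1 − 0.31) = 0.7246
logit = ln(0.7246/0.2754) = 0.9676
theta = b + logit/(a) = -1.1 + 0.9676/2.1000 = -0.6392

-0.64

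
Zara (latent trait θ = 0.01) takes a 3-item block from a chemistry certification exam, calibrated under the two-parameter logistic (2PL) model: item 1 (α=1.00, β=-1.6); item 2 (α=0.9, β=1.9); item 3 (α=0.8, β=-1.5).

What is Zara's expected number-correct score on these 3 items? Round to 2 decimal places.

P(θ) = 1 / (1 + exp(−α(θ − β)))
P_1 = 1/(1+e^{-1.6100}) = 0.8334
P_2 = 1/(1+e^{1.7010}) = 0.1543
P_3 = 1/(1+e^{-1.2080}) = 0.7699
E[score] = 0.8334 + 0.1543 + 0.7699 = 1.7577

1.76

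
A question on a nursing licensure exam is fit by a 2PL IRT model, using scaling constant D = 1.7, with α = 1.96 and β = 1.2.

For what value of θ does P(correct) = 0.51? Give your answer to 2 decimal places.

P(θ) = 1 / (1 + exp(−D·α(θ − β)))
logit = ln(0.5100/0.4900) = 0.0400
θ = β + logit/(1.7·α) = 1.2 + 0.0400/3.3320 = 1.2120

1.21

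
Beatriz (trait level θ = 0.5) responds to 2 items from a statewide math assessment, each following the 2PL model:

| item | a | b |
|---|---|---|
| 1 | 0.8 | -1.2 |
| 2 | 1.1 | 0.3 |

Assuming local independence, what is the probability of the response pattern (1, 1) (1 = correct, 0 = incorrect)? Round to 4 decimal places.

P(θ) = 1 / (1 + exp(−a(θ − b)))
P_1 = 1/(1+e^{-1.3600}) = 0.7958
P_2 = 1/(1+e^{-0.2200}) = 0.5548
L = P_1 × P_2 = 0.7958 × 0.5548 = 0.44147

0.4415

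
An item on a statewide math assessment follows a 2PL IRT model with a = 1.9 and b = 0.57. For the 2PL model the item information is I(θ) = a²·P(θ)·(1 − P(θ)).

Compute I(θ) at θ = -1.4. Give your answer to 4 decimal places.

P = 1/(1+e^{3.7430}) = 0.0231
P(1−P) = 0.0231 × 0.9769 = 0.0226
I = a² × P(1−P) = 1.9² × 0.0226 = 0.08159

0.0816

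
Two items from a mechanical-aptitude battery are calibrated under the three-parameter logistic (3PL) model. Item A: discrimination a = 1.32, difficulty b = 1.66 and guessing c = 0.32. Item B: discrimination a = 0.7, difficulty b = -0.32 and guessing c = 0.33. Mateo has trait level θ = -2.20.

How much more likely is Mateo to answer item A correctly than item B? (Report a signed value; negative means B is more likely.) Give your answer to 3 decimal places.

-0.148

P(θ) = c + (1 − c) · 1 / (1 + exp(−a(θ − b)))
P_A = 0.3241
P_B = 0.4717
P_A − P_B = -0.1476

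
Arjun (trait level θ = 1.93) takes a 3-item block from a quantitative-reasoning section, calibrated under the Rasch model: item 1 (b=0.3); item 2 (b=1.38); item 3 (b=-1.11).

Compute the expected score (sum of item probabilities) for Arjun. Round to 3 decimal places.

P(θ) = 1 / (1 + exp(−(θ − b)))
P_1 = 1/(1+e^{-1.6300}) = 0.8362
P_2 = 1/(1+e^{-0.5500}) = 0.6341
P_3 = 1/(1+e^{-3.0400}) = 0.9543
E[score] = 0.8362 + 0.6341 + 0.9543 = 2.4247

2.425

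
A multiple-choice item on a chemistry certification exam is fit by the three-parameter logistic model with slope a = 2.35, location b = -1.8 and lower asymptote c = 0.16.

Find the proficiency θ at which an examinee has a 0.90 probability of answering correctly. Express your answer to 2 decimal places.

P(θ) = c + (1 − c) · 1 / (1 + exp(−a(θ − b)))
Remove guessing floor: (0.90 − 0.16)/(1 − 0.16) = 0.8810
logit = ln(0.8810/0.1190) = 2.0015
θ = b + logit/(a) = -1.8 + 2.0015/2.3500 = -0.9483

-0.95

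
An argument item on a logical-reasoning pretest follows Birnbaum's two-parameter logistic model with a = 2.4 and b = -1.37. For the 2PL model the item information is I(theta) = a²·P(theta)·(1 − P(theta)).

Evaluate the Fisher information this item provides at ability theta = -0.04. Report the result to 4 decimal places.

0.2184

P = 1/(1+e^{-3.1920}) = 0.9605
P(1−P) = 0.9605 × 0.0395 = 0.0379
I = a² × P(1−P) = 2.4² × 0.0379 = 0.21836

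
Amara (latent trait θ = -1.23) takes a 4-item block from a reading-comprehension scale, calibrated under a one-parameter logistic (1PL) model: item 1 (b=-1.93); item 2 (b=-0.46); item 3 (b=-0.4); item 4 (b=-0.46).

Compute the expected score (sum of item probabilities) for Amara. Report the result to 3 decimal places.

1.605

P(θ) = 1 / (1 + exp(−(θ − b)))
P_1 = 1/(1+e^{-0.7000}) = 0.6682
P_2 = 1/(1+e^{0.7700}) = 0.3165
P_3 = 1/(1+e^{0.8300}) = 0.3036
P_4 = 1/(1+e^{0.7700}) = 0.3165
E[score] = 0.6682 + 0.3165 + 0.3036 + 0.3165 = 1.6048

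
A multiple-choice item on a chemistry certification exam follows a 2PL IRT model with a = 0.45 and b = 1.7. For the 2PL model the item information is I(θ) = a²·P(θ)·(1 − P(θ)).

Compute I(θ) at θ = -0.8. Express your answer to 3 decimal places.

P = 1/(1+e^{1.1250}) = 0.2451
P(1−P) = 0.2451 × 0.7549 = 0.1850
I = a² × P(1−P) = 0.45² × 0.1850 = 0.03747

0.037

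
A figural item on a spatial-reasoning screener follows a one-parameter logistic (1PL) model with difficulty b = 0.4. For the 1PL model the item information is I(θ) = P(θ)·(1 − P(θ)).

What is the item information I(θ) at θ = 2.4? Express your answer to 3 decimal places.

0.105

P = 1/(1+e^{-2.0000}) = 0.8808
P(1−P) = 0.8808 × 0.1192 = 0.1050
I = P(1−P) = 0.10499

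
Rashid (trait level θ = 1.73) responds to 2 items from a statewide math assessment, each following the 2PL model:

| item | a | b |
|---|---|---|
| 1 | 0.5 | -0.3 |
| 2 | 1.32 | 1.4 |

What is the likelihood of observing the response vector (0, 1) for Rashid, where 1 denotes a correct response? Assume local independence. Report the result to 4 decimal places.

0.1615

P(θ) = 1 / (1 + exp(−a(θ − b)))
P_1 = 1/(1+e^{-1.0150}) = 0.7340
P_2 = 1/(1+e^{-0.4356}) = 0.6072
L = (1−P_1) × P_2 = 0.2660 × 0.6072 = 0.16152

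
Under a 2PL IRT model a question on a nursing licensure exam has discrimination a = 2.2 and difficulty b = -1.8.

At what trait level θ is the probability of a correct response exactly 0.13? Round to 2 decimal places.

P(θ) = 1 / (1 + exp(−a(θ − b)))
logit = ln(0.1300/0.8700) = -1.9010
θ = b + logit/(a) = -1.8 + (-1.9010)/2.2000 = -2.6641

-2.66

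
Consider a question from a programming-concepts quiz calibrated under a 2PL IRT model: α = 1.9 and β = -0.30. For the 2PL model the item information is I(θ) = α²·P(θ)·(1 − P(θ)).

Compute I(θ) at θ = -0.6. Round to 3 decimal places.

0.833

P = 1/(1+e^{0.5700}) = 0.3612
P(1−P) = 0.3612 × 0.6388 = 0.2307
I = α² × P(1−P) = 1.9² × 0.2307 = 0.83299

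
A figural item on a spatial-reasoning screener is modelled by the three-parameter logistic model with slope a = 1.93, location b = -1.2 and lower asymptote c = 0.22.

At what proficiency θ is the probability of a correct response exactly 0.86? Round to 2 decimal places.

-0.41

P(θ) = c + (1 − c) · 1 / (1 + exp(−a(θ − b)))
Remove guessing floor: (0.86 − 0.22)/(1 − 0.22) = 0.8205
logit = ln(0.8205/0.1795) = 1.5198
θ = b + logit/(a) = -1.2 + 1.5198/1.9300 = -0.4125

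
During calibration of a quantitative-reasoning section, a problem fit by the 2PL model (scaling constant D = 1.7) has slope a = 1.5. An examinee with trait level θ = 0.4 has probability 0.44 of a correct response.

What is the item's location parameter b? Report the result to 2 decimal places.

0.49

P(θ) = 1 / (1 + exp(−D·a(θ − b)))
logit(0.44) = ln(0.44/0.56) = -0.2412
b = θ − logit/(1.7·a) = 0.4 − (-0.2412)/2.5500 = 0.4946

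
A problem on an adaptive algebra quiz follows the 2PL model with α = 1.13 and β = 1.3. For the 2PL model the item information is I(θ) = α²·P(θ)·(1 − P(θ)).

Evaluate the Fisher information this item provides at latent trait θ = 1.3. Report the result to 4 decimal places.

0.3192

P = 1/(1+e^{0.0000}) = 0.5000
P(1−P) = 0.5000 × 0.5000 = 0.2500
I = α² × P(1−P) = 1.13² × 0.2500 = 0.31922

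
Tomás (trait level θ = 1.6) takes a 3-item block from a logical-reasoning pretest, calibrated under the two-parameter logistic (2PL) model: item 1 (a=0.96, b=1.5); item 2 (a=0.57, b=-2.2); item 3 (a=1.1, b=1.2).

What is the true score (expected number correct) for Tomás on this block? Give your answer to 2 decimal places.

P(θ) = 1 / (1 + exp(−a(θ − b)))
P_1 = 1/(1+e^{-0.0960}) = 0.5240
P_2 = 1/(1+e^{-2.1660}) = 0.8972
P_3 = 1/(1+e^{-0.4400}) = 0.6083
E[score] = 0.5240 + 0.8972 + 0.6083 = 2.0294

2.03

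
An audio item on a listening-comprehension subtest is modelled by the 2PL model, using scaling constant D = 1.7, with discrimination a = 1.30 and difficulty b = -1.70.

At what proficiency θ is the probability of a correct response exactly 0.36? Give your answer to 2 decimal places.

-1.96

P(θ) = 1 / (1 + exp(−D·a(θ − b)))
logit = ln(0.3600/0.6400) = -0.5754
θ = b + logit/(1.7·a) = -1.70 + (-0.5754)/2.2100 = -1.9603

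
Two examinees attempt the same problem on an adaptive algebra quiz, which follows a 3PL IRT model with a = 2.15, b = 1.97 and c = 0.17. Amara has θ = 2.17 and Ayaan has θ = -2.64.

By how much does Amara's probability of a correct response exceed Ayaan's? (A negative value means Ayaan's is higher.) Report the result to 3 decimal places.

P(θ) = c + (1 − c) · 1 / (1 + exp(−a(θ − b)))
P(Amara) = 0.6729  [exponent 0.4300]
P(Ayaan) = 0.1700  [exponent -9.9115]
Difference = 0.6729 − 0.1700 = 0.5028

0.503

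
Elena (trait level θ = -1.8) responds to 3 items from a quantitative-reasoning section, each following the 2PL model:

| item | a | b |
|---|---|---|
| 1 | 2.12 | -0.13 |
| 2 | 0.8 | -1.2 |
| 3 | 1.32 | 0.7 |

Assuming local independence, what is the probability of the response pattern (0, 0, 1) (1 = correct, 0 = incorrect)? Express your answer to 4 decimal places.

P(θ) = 1 / (1 + exp(−a(θ − b)))
P_1 = 1/(1+e^{3.5404}) = 0.0282
P_2 = 1/(1+e^{0.4800}) = 0.3823
P_3 = 1/(1+e^{3.3000}) = 0.0356
L = (1−P_1) × (1−P_2) × P_3 = 0.9718 × 0.6177 × 0.0356 = 0.02135

0.0214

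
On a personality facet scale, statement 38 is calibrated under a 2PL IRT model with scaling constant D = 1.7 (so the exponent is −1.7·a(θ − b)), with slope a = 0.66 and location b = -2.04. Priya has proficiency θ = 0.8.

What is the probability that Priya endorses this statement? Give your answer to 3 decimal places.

0.960

P(θ) = 1 / (1 + exp(−D·a(θ − b)))
Exponent: 1.7 × 0.66 × (0.8 − (-2.04)) = 3.1865
1/(1 + e^{-3.1865}) = 0.9603
P = 0.9603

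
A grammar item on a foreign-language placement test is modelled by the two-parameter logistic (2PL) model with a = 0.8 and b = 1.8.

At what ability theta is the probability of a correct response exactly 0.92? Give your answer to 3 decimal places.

P(theta) = 1 / (1 + exp(−a(theta − b)))
logit = ln(0.9200/0.0800) = 2.4423
theta = b + logit/(a) = 1.8 + 2.4423/0.8000 = 4.8529

4.853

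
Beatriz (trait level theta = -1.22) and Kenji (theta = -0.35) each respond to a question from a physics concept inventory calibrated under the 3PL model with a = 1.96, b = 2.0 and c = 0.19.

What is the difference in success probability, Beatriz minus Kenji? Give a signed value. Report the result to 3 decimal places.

P(theta) = c + (1 − c) · 1 / (1 + exp(−a(theta − b)))
P(Beatriz) = 0.1915  [exponent -6.3112]
P(Kenji) = 0.1980  [exponent -4.6060]
Difference = 0.1915 − 0.1980 = -0.0065

-0.007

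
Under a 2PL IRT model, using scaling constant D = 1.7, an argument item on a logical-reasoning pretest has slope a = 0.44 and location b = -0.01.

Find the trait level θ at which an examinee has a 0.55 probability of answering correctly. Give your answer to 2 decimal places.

P(θ) = 1 / (1 + exp(−D·a(θ − b)))
logit = ln(0.5500/0.4500) = 0.2007
θ = b + logit/(1.7·a) = -0.01 + 0.2007/0.7480 = 0.2583

0.26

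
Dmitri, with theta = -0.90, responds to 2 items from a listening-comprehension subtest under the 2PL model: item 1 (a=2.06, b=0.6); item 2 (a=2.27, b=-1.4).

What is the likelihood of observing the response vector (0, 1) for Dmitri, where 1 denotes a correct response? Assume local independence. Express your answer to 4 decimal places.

P(theta) = 1 / (1 + exp(−a(theta − b)))
P_1 = 1/(1+e^{3.0900}) = 0.0435
P_2 = 1/(1+e^{-1.1350}) = 0.7568
L = (1−P_1) × P_2 = 0.9565 × 0.7568 = 0.72382

0.7238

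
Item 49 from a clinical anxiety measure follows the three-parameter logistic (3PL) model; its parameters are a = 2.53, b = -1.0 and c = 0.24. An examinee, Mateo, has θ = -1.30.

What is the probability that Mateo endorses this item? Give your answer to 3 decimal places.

P(θ) = c + (1 − c) · 1 / (1 + exp(−a(θ − b)))
Exponent: 2.53 × (-1.30 − (-1.0)) = -0.7590
1/(1 + e^{0.7590}) = 0.3189
P = 0.24 + 0.76 × 0.3189 = 0.4823

0.482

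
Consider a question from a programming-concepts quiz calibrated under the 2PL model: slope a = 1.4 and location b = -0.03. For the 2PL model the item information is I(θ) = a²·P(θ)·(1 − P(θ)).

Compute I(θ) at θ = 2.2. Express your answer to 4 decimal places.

P = 1/(1+e^{-3.1220}) = 0.9578
P(1−P) = 0.9578 × 0.0422 = 0.0404
I = a² × P(1−P) = 1.4² × 0.0404 = 0.07924

0.0792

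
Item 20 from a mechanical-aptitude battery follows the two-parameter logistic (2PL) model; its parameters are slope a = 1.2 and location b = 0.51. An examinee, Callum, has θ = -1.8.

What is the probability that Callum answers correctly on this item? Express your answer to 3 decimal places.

0.059

P(θ) = 1 / (1 + exp(−a(θ − b)))
Exponent: 1.2 × (-1.8 − 0.51) = -2.7720
1/(1 + e^{2.7720}) = 0.0589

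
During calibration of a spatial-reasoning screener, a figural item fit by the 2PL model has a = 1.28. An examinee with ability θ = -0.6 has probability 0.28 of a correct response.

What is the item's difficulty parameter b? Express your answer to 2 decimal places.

P(θ) = 1 / (1 + exp(−a(θ − b)))
logit(0.28) = ln(0.28/0.72) = -0.9445
b = θ − logit/(a) = -0.6 − (-0.9445)/1.2800 = 0.1379

0.14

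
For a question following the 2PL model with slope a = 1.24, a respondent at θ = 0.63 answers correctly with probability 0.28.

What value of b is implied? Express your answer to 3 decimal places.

1.392

P(θ) = 1 / (1 + exp(−a(θ − b)))
logit(0.28) = ln(0.28/0.72) = -0.9445
b = θ − logit/(a) = 0.63 − (-0.9445)/1.2400 = 1.3917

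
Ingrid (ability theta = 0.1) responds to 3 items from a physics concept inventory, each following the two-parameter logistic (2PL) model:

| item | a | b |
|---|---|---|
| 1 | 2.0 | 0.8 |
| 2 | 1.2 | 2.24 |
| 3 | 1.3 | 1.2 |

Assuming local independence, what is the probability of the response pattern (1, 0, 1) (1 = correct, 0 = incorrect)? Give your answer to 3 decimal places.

P(theta) = 1 / (1 + exp(−a(theta − b)))
P_1 = 1/(1+e^{1.4000}) = 0.1978
P_2 = 1/(1+e^{2.5680}) = 0.0712
P_3 = 1/(1+e^{1.4300}) = 0.1931
L = P_1 × (1−P_2) × P_3 = 0.1978 × 0.9288 × 0.1931 = 0.03548

0.035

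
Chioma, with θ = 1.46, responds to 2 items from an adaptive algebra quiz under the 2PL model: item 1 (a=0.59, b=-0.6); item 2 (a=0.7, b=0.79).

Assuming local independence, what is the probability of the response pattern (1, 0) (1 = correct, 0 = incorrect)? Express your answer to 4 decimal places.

0.2968

P(θ) = 1 / (1 + exp(−a(θ − b)))
P_1 = 1/(1+e^{-1.2154}) = 0.7713
P_2 = 1/(1+e^{-0.4690}) = 0.6151
L = P_1 × (1−P_2) = 0.7713 × 0.3849 = 0.29682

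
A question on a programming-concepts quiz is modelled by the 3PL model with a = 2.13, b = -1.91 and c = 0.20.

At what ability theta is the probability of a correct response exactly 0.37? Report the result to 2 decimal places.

P(theta) = c + (1 − c) · 1 / (1 + exp(−a(theta − b)))
Remove guessing floor: (0.37 − 0.20)/(1 − 0.20) = 0.2125
logit = ln(0.2125/0.7875) = -1.3099
theta = b + logit/(a) = -1.91 + (-1.3099)/2.1300 = -2.5250

-2.52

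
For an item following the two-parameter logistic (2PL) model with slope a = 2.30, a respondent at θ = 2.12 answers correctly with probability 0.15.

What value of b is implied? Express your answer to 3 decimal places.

P(θ) = 1 / (1 + exp(−a(θ − b)))
logit(0.15) = ln(0.15/0.85) = -1.7346
b = θ − logit/(a) = 2.12 − (-1.7346)/2.3000 = 2.8742

2.874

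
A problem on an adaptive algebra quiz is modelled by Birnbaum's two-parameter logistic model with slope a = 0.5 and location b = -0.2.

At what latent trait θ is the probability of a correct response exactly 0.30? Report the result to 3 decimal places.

-1.895

P(θ) = 1 / (1 + exp(−a(θ − b)))
logit = ln(0.3000/0.7000) = -0.8473
θ = b + logit/(a) = -0.2 + (-0.8473)/0.5000 = -1.8946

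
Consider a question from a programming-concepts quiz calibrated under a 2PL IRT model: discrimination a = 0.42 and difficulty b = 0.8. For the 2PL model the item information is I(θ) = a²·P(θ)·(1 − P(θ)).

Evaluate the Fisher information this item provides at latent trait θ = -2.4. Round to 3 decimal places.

0.029

P = 1/(1+e^{1.3440}) = 0.2069
P(1−P) = 0.2069 × 0.7931 = 0.1641
I = a² × P(1−P) = 0.42² × 0.1641 = 0.02894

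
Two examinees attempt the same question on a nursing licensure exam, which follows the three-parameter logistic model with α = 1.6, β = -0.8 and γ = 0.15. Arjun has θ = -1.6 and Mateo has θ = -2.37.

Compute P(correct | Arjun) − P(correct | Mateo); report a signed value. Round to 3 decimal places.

P(θ) = γ + (1 − γ) · 1 / (1 + exp(−α(θ − β)))
P(Arjun) = 0.3349  [exponent -1.2800]
P(Mateo) = 0.2138  [exponent -2.5120]
Difference = 0.3349 − 0.2138 = 0.1211

0.121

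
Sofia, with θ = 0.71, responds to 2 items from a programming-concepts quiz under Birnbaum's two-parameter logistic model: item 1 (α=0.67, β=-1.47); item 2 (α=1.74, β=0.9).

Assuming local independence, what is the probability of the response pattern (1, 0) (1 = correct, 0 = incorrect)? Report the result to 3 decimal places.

P(θ) = 1 / (1 + exp(−α(θ − β)))
P_1 = 1/(1+e^{-1.4606}) = 0.8116
P_2 = 1/(1+e^{0.3306}) = 0.4181
L = P_1 × (1−P_2) = 0.8116 × 0.5819 = 0.47229

0.472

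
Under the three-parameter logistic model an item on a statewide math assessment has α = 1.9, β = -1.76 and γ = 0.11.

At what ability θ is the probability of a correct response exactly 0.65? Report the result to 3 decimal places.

P(θ) = γ + (1 − γ) · 1 / (1 + exp(−α(θ − β)))
Remove guessing floor: (0.65 − 0.11)/(1 − 0.11) = 0.6067
logit = ln(0.6067/0.3933) = 0.4336
θ = β + logit/(α) = -1.76 + 0.4336/1.9000 = -1.5318

-1.532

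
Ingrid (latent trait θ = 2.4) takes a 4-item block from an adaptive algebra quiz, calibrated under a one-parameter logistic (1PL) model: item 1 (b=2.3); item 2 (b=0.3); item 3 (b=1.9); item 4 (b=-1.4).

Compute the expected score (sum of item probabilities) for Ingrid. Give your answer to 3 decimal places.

P(θ) = 1 / (1 + exp(−(θ − b)))
P_1 = 1/(1+e^{-0.1000}) = 0.5250
P_2 = 1/(1+e^{-2.1000}) = 0.8909
P_3 = 1/(1+e^{-0.5000}) = 0.6225
P_4 = 1/(1+e^{-3.8000}) = 0.9781
E[score] = 0.5250 + 0.8909 + 0.6225 + 0.9781 = 3.0165

3.016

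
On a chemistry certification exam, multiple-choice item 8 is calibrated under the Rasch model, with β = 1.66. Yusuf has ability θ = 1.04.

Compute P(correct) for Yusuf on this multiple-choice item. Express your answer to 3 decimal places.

0.350

P(θ) = 1 / (1 + exp(−(θ − β)))
Exponent: (1.04 − 1.66) = -0.6200
1/(1 + e^{0.6200}) = 0.3498
P = 0.3498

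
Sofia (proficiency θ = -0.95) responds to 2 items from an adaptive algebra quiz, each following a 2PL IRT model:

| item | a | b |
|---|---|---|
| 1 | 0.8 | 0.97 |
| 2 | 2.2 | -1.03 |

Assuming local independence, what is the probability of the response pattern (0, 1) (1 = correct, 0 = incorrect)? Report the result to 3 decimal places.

P(θ) = 1 / (1 + exp(−a(θ − b)))
P_1 = 1/(1+e^{1.5360}) = 0.1771
P_2 = 1/(1+e^{-0.1760}) = 0.5439
L = (1−P_1) × P_2 = 0.8229 × 0.5439 = 0.44755

0.448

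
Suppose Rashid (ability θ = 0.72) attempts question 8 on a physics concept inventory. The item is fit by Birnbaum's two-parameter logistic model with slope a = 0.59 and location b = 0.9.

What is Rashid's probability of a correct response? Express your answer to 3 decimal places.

0.473

P(θ) = 1 / (1 + exp(−a(θ − b)))
Exponent: 0.59 × (0.72 − 0.9) = -0.1062
1/(1 + e^{0.1062}) = 0.4735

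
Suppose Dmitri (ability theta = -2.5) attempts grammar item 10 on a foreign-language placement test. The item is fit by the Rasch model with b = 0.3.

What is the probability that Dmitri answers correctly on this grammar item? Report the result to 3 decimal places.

P(theta) = 1 / (1 + exp(−(theta − b)))
Exponent: (-2.5 − 0.3) = -2.8000
1/(1 + e^{2.8000}) = 0.0573
P = 0.0573

0.057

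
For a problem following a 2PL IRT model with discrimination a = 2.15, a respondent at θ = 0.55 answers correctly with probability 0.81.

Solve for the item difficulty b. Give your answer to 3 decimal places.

-0.124

P(θ) = 1 / (1 + exp(−a(θ − b)))
logit(0.81) = ln(0.81/0.19) = 1.4500
b = θ − logit/(a) = 0.55 − 1.4500/2.1500 = -0.1244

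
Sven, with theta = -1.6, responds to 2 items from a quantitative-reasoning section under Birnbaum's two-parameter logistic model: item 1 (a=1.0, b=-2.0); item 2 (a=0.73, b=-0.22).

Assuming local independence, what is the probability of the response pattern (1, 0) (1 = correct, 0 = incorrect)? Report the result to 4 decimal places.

P(theta) = 1 / (1 + exp(−a(theta − b)))
P_1 = 1/(1+e^{-0.4000}) = 0.5987
P_2 = 1/(1+e^{1.0074}) = 0.2675
L = P_1 × (1−P_2) = 0.5987 × 0.7325 = 0.43855

0.4385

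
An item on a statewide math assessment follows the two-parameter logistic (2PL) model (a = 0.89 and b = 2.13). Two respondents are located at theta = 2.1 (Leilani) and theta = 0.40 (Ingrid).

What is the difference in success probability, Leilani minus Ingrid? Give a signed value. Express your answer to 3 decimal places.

P(theta) = 1 / (1 + exp(−a(theta − b)))
P(Leilani) = 0.4933  [exponent -0.0267]
P(Ingrid) = 0.1766  [exponent -1.5397]
Difference = 0.4933 − 0.1766 = 0.3167

0.317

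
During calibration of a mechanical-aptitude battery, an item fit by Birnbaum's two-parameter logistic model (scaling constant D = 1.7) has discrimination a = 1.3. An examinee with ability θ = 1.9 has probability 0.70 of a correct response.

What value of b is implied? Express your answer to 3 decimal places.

P(θ) = 1 / (1 + exp(−D·a(θ − b)))
logit(0.70) = ln(0.70/0.30) = 0.8473
b = θ − logit/(1.7·a) = 1.9 − 0.8473/2.2100 = 1.5166

1.517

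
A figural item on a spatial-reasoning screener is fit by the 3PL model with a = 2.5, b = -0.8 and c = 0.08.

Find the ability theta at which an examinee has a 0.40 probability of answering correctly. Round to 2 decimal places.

P(theta) = c + (1 − c) · 1 / (1 + exp(−a(theta − b)))
Remove guessing floor: (0.40 − 0.08)/(1 − 0.08) = 0.3478
logit = ln(0.3478/0.6522) = -0.6286
theta = b + logit/(a) = -0.8 + (-0.6286)/2.5000 = -1.0514

-1.05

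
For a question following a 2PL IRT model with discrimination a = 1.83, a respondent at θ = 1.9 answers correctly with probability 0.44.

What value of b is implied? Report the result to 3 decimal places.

P(θ) = 1 / (1 + exp(−a(θ − b)))
logit(0.44) = ln(0.44/0.56) = -0.2412
b = θ − logit/(a) = 1.9 − (-0.2412)/1.8300 = 2.0318

2.032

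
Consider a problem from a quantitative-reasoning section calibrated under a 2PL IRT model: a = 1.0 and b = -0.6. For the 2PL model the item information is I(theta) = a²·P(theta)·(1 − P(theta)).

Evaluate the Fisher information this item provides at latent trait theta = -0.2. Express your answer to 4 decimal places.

P = 1/(1+e^{-0.4000}) = 0.5987
P(1−P) = 0.5987 × 0.4013 = 0.2403
I = a² × P(1−P) = 1.0² × 0.2403 = 0.24026

0.2403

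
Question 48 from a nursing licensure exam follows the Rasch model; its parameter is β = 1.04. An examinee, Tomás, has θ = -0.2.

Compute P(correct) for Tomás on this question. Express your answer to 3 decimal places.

0.224

P(θ) = 1 / (1 + exp(−(θ − β)))
Exponent: (-0.2 − 1.04) = -1.2400
1/(1 + e^{1.2400}) = 0.2244
P = 0.2244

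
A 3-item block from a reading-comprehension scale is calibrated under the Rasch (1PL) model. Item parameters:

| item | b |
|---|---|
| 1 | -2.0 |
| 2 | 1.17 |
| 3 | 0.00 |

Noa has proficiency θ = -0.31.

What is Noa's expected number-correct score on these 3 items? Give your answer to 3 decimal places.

P(θ) = 1 / (1 + exp(−(θ − b)))
P_1 = 1/(1+e^{-1.6900}) = 0.8442
P_2 = 1/(1+e^{1.4800}) = 0.1854
P_3 = 1/(1+e^{0.3100}) = 0.4231
E[score] = 0.8442 + 0.1854 + 0.4231 = 1.4528

1.453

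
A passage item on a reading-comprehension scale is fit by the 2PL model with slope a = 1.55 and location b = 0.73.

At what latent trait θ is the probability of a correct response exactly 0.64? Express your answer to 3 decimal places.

P(θ) = 1 / (1 + exp(−a(θ − b)))
logit = ln(0.6400/0.3600) = 0.5754
θ = b + logit/(a) = 0.73 + 0.5754/1.5500 = 1.1012

1.101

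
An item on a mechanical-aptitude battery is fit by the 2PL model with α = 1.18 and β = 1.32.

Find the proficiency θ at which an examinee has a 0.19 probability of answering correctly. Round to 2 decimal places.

0.09

P(θ) = 1 / (1 + exp(−α(θ − β)))
logit = ln(0.1900/0.8100) = -1.4500
θ = β + logit/(α) = 1.32 + (-1.4500)/1.1800 = 0.0912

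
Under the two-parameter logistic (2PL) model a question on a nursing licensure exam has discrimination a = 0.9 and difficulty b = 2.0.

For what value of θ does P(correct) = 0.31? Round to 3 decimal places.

P(θ) = 1 / (1 + exp(−a(θ − b)))
logit = ln(0.3100/0.6900) = -0.8001
θ = b + logit/(a) = 2.0 + (-0.8001)/0.9000 = 1.1110

1.111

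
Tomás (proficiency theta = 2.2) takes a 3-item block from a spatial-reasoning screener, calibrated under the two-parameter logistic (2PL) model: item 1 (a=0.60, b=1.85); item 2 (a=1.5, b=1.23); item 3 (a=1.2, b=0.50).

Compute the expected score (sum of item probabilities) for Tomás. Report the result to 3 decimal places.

P(theta) = 1 / (1 + exp(−a(theta − b)))
P_1 = 1/(1+e^{-0.2100}) = 0.5523
P_2 = 1/(1+e^{-1.4550}) = 0.8108
P_3 = 1/(1+e^{-2.0400}) = 0.8849
E[score] = 0.5523 + 0.8108 + 0.8849 = 2.2480

2.248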